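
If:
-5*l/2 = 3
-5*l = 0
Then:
No Solution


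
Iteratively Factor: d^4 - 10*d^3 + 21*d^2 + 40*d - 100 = (d + 2)*(d^3 - 12*d^2 + 45*d - 50) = (d - 2)*(d + 2)*(d^2 - 10*d + 25) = (d - 5)*(d - 2)*(d + 2)*(d - 5)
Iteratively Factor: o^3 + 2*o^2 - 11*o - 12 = (o + 4)*(o^2 - 2*o - 3) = (o + 1)*(o + 4)*(o - 3)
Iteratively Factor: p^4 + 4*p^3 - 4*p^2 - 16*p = (p - 2)*(p^3 + 6*p^2 + 8*p) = (p - 2)*(p + 4)*(p^2 + 2*p) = p*(p - 2)*(p + 4)*(p + 2)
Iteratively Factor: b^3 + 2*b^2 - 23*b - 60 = (b + 4)*(b^2 - 2*b - 15) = (b - 5)*(b + 4)*(b + 3)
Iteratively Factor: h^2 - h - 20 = (h + 4)*(h - 5)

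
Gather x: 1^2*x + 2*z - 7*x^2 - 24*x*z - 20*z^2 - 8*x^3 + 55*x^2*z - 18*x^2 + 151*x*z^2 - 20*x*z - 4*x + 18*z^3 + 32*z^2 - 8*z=-8*x^3 + x^2*(55*z - 25) + x*(151*z^2 - 44*z - 3) + 18*z^3 + 12*z^2 - 6*z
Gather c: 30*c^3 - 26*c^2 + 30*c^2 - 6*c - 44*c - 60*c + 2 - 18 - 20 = 30*c^3 + 4*c^2 - 110*c - 36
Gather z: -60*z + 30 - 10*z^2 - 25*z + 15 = -10*z^2 - 85*z + 45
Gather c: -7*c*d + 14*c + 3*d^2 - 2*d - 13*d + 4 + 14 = c*(14 - 7*d) + 3*d^2 - 15*d + 18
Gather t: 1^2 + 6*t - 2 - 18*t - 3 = -12*t - 4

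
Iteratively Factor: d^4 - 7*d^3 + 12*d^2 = (d)*(d^3 - 7*d^2 + 12*d) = d*(d - 3)*(d^2 - 4*d) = d^2*(d - 3)*(d - 4)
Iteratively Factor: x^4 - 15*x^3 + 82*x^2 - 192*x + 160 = (x - 2)*(x^3 - 13*x^2 + 56*x - 80) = (x - 5)*(x - 2)*(x^2 - 8*x + 16) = (x - 5)*(x - 4)*(x - 2)*(x - 4)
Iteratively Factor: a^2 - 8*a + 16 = (a - 4)*(a - 4)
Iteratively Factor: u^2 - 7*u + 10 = (u - 5)*(u - 2)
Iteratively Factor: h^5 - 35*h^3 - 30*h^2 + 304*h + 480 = (h - 5)*(h^4 + 5*h^3 - 10*h^2 - 80*h - 96) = (h - 5)*(h + 2)*(h^3 + 3*h^2 - 16*h - 48) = (h - 5)*(h + 2)*(h + 3)*(h^2 - 16) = (h - 5)*(h - 4)*(h + 2)*(h + 3)*(h + 4)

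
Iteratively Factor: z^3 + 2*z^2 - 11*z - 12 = (z + 4)*(z^2 - 2*z - 3) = (z - 3)*(z + 4)*(z + 1)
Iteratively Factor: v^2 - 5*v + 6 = (v - 3)*(v - 2)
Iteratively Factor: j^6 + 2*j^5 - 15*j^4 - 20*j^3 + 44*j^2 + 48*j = (j - 2)*(j^5 + 4*j^4 - 7*j^3 - 34*j^2 - 24*j) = (j - 2)*(j + 4)*(j^4 - 7*j^2 - 6*j) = (j - 2)*(j + 1)*(j + 4)*(j^3 - j^2 - 6*j) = j*(j - 2)*(j + 1)*(j + 4)*(j^2 - j - 6) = j*(j - 3)*(j - 2)*(j + 1)*(j + 4)*(j + 2)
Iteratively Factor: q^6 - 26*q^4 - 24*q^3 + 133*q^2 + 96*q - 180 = (q + 2)*(q^5 - 2*q^4 - 22*q^3 + 20*q^2 + 93*q - 90) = (q + 2)*(q + 3)*(q^4 - 5*q^3 - 7*q^2 + 41*q - 30) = (q - 2)*(q + 2)*(q + 3)*(q^3 - 3*q^2 - 13*q + 15) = (q - 2)*(q - 1)*(q + 2)*(q + 3)*(q^2 - 2*q - 15) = (q - 2)*(q - 1)*(q + 2)*(q + 3)^2*(q - 5)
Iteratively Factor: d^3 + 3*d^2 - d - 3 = (d - 1)*(d^2 + 4*d + 3) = (d - 1)*(d + 3)*(d + 1)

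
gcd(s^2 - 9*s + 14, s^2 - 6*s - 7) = s - 7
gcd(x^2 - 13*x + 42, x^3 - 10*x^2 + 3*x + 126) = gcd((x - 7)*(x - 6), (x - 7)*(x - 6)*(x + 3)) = x^2 - 13*x + 42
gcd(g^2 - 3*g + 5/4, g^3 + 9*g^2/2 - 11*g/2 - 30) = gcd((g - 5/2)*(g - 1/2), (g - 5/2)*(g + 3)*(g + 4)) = g - 5/2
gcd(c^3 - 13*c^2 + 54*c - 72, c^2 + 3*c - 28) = c - 4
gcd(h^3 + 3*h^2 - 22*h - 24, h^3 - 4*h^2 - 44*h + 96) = h + 6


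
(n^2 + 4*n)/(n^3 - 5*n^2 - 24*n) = (n + 4)/(n^2 - 5*n - 24)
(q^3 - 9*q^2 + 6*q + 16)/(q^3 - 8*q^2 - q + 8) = (q - 2)/(q - 1)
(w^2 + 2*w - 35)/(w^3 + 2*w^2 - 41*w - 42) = (w - 5)/(w^2 - 5*w - 6)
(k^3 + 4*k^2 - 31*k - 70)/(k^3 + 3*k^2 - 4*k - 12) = (k^2 + 2*k - 35)/(k^2 + k - 6)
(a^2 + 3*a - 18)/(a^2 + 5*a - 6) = (a - 3)/(a - 1)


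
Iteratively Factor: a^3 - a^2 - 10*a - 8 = (a + 2)*(a^2 - 3*a - 4) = (a - 4)*(a + 2)*(a + 1)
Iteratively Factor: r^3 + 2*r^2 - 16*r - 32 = (r - 4)*(r^2 + 6*r + 8) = (r - 4)*(r + 4)*(r + 2)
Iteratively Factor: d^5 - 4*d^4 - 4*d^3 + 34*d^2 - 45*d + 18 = (d - 2)*(d^4 - 2*d^3 - 8*d^2 + 18*d - 9) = (d - 2)*(d - 1)*(d^3 - d^2 - 9*d + 9) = (d - 3)*(d - 2)*(d - 1)*(d^2 + 2*d - 3) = (d - 3)*(d - 2)*(d - 1)^2*(d + 3)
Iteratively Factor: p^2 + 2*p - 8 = (p + 4)*(p - 2)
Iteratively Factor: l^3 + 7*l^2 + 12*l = (l + 4)*(l^2 + 3*l) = (l + 3)*(l + 4)*(l)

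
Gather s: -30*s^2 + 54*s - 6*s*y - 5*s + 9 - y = -30*s^2 + s*(49 - 6*y) - y + 9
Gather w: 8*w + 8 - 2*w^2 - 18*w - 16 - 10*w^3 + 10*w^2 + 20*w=-10*w^3 + 8*w^2 + 10*w - 8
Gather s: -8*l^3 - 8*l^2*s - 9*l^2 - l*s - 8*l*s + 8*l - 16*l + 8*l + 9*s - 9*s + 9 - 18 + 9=-8*l^3 - 9*l^2 + s*(-8*l^2 - 9*l)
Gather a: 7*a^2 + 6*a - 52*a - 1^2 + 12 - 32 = 7*a^2 - 46*a - 21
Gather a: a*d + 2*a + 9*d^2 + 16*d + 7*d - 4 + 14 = a*(d + 2) + 9*d^2 + 23*d + 10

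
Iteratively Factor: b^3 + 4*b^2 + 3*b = (b + 1)*(b^2 + 3*b) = b*(b + 1)*(b + 3)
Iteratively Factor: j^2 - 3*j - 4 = (j - 4)*(j + 1)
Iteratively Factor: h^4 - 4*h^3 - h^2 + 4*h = (h + 1)*(h^3 - 5*h^2 + 4*h) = (h - 1)*(h + 1)*(h^2 - 4*h) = (h - 4)*(h - 1)*(h + 1)*(h)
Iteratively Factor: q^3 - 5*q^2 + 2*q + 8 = (q - 4)*(q^2 - q - 2) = (q - 4)*(q - 2)*(q + 1)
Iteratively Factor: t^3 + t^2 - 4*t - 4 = (t + 1)*(t^2 - 4) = (t - 2)*(t + 1)*(t + 2)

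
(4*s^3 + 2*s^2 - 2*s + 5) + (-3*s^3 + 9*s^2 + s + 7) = s^3 + 11*s^2 - s + 12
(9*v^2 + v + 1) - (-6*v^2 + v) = 15*v^2 + 1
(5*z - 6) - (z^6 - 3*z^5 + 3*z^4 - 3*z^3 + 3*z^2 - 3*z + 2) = -z^6 + 3*z^5 - 3*z^4 + 3*z^3 - 3*z^2 + 8*z - 8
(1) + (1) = 2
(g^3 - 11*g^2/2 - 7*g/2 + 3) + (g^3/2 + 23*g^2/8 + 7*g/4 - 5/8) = 3*g^3/2 - 21*g^2/8 - 7*g/4 + 19/8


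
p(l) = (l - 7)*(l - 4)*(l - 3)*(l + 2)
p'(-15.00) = -22552.00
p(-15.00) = 97812.00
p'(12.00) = 2558.00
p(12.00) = 5040.00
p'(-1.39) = -134.04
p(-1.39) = -121.10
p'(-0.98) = -65.02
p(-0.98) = -161.33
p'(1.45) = 70.20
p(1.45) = -75.68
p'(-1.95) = -257.25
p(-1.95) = -13.18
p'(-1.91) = -247.26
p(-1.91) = -23.27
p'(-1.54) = -163.63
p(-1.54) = -98.81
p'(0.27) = 53.27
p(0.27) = -155.57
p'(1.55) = 68.71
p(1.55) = -68.73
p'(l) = (l - 7)*(l - 4)*(l - 3) + (l - 7)*(l - 4)*(l + 2) + (l - 7)*(l - 3)*(l + 2) + (l - 4)*(l - 3)*(l + 2)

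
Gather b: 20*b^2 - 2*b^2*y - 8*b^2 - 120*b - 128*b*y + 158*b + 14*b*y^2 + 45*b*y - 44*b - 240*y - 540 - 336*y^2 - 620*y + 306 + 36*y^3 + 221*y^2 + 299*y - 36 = b^2*(12 - 2*y) + b*(14*y^2 - 83*y - 6) + 36*y^3 - 115*y^2 - 561*y - 270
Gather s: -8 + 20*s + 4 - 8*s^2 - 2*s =-8*s^2 + 18*s - 4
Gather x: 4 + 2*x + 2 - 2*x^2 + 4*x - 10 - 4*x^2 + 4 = -6*x^2 + 6*x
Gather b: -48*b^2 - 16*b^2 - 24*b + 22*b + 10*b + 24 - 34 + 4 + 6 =-64*b^2 + 8*b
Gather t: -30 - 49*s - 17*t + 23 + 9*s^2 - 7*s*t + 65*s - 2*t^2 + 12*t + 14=9*s^2 + 16*s - 2*t^2 + t*(-7*s - 5) + 7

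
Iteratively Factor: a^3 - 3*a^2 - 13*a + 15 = (a - 5)*(a^2 + 2*a - 3) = (a - 5)*(a + 3)*(a - 1)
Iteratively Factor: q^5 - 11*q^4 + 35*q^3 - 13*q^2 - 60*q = (q - 3)*(q^4 - 8*q^3 + 11*q^2 + 20*q) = (q - 4)*(q - 3)*(q^3 - 4*q^2 - 5*q) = q*(q - 4)*(q - 3)*(q^2 - 4*q - 5) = q*(q - 5)*(q - 4)*(q - 3)*(q + 1)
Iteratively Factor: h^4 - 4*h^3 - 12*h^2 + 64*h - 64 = (h - 2)*(h^3 - 2*h^2 - 16*h + 32) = (h - 2)^2*(h^2 - 16) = (h - 4)*(h - 2)^2*(h + 4)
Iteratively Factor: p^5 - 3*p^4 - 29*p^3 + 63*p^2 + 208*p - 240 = (p - 1)*(p^4 - 2*p^3 - 31*p^2 + 32*p + 240) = (p - 1)*(p + 3)*(p^3 - 5*p^2 - 16*p + 80) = (p - 4)*(p - 1)*(p + 3)*(p^2 - p - 20) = (p - 5)*(p - 4)*(p - 1)*(p + 3)*(p + 4)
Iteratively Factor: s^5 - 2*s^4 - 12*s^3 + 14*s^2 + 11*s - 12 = (s - 4)*(s^4 + 2*s^3 - 4*s^2 - 2*s + 3) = (s - 4)*(s + 3)*(s^3 - s^2 - s + 1) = (s - 4)*(s - 1)*(s + 3)*(s^2 - 1) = (s - 4)*(s - 1)*(s + 1)*(s + 3)*(s - 1)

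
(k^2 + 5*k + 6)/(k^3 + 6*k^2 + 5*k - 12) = (k + 2)/(k^2 + 3*k - 4)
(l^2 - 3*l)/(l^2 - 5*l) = (l - 3)/(l - 5)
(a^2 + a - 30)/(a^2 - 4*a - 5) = (a + 6)/(a + 1)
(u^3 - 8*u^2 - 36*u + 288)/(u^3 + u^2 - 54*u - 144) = (u - 6)/(u + 3)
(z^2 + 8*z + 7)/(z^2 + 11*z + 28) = (z + 1)/(z + 4)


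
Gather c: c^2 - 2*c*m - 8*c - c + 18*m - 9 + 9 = c^2 + c*(-2*m - 9) + 18*m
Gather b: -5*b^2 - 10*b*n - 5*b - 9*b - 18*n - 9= -5*b^2 + b*(-10*n - 14) - 18*n - 9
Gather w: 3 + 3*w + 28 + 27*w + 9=30*w + 40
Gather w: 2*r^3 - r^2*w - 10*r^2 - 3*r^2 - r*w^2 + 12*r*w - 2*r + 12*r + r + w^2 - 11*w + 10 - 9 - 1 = 2*r^3 - 13*r^2 + 11*r + w^2*(1 - r) + w*(-r^2 + 12*r - 11)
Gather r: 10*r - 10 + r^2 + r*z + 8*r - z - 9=r^2 + r*(z + 18) - z - 19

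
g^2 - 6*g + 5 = (g - 5)*(g - 1)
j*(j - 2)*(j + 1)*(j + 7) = j^4 + 6*j^3 - 9*j^2 - 14*j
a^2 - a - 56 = (a - 8)*(a + 7)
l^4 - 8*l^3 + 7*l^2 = l^2*(l - 7)*(l - 1)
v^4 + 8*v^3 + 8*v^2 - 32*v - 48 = (v - 2)*(v + 2)^2*(v + 6)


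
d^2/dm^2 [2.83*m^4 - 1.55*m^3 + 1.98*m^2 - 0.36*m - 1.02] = 33.96*m^2 - 9.3*m + 3.96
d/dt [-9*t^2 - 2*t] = -18*t - 2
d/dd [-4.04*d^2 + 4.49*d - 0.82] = 4.49 - 8.08*d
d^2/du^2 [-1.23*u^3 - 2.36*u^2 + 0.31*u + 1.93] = -7.38*u - 4.72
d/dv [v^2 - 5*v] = 2*v - 5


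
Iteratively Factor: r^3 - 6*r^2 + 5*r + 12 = (r - 4)*(r^2 - 2*r - 3) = (r - 4)*(r - 3)*(r + 1)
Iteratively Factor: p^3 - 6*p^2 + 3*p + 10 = (p - 2)*(p^2 - 4*p - 5) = (p - 2)*(p + 1)*(p - 5)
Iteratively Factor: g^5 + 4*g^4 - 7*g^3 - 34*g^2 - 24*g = (g + 4)*(g^4 - 7*g^2 - 6*g) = g*(g + 4)*(g^3 - 7*g - 6) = g*(g - 3)*(g + 4)*(g^2 + 3*g + 2) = g*(g - 3)*(g + 1)*(g + 4)*(g + 2)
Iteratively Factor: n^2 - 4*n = (n - 4)*(n)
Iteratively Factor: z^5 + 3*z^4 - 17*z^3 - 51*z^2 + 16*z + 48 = (z + 4)*(z^4 - z^3 - 13*z^2 + z + 12) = (z - 4)*(z + 4)*(z^3 + 3*z^2 - z - 3) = (z - 4)*(z + 3)*(z + 4)*(z^2 - 1) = (z - 4)*(z + 1)*(z + 3)*(z + 4)*(z - 1)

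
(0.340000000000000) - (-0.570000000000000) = 0.910000000000000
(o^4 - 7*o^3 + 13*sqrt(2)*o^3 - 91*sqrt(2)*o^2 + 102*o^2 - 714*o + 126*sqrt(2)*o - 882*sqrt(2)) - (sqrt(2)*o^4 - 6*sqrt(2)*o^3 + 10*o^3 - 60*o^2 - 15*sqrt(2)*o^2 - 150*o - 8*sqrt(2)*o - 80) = -sqrt(2)*o^4 + o^4 - 17*o^3 + 19*sqrt(2)*o^3 - 76*sqrt(2)*o^2 + 162*o^2 - 564*o + 134*sqrt(2)*o - 882*sqrt(2) + 80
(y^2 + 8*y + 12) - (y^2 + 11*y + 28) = -3*y - 16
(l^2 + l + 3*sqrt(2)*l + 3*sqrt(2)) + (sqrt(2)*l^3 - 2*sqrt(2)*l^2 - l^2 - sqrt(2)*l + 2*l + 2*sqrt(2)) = sqrt(2)*l^3 - 2*sqrt(2)*l^2 + 2*sqrt(2)*l + 3*l + 5*sqrt(2)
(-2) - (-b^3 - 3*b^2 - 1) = b^3 + 3*b^2 - 1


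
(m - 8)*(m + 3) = m^2 - 5*m - 24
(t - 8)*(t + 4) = t^2 - 4*t - 32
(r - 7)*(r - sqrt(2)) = r^2 - 7*r - sqrt(2)*r + 7*sqrt(2)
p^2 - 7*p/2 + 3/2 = (p - 3)*(p - 1/2)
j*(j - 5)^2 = j^3 - 10*j^2 + 25*j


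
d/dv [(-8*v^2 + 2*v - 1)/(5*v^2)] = 2*(1 - v)/(5*v^3)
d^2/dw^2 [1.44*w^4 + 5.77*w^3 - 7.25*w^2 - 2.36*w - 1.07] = 17.28*w^2 + 34.62*w - 14.5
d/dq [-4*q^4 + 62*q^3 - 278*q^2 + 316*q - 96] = -16*q^3 + 186*q^2 - 556*q + 316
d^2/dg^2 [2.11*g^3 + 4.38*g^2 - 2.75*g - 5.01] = 12.66*g + 8.76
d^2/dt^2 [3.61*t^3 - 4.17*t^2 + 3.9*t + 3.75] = 21.66*t - 8.34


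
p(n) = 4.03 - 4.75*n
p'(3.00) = -4.75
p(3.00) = -10.22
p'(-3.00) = -4.75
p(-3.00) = 18.28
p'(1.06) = -4.75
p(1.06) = -1.00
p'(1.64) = -4.75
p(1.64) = -3.76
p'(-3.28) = -4.75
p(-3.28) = 19.61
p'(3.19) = -4.75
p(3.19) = -11.12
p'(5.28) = -4.75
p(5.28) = -21.05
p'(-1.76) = -4.75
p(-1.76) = 12.39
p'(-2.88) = -4.75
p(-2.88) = 17.71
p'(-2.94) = -4.75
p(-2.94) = 18.00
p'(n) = -4.75000000000000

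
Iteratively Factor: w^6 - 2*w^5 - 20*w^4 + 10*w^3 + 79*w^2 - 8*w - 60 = (w + 3)*(w^5 - 5*w^4 - 5*w^3 + 25*w^2 + 4*w - 20) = (w - 5)*(w + 3)*(w^4 - 5*w^2 + 4) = (w - 5)*(w - 2)*(w + 3)*(w^3 + 2*w^2 - w - 2) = (w - 5)*(w - 2)*(w + 1)*(w + 3)*(w^2 + w - 2) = (w - 5)*(w - 2)*(w + 1)*(w + 2)*(w + 3)*(w - 1)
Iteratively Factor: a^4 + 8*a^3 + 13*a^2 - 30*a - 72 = (a + 4)*(a^3 + 4*a^2 - 3*a - 18) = (a + 3)*(a + 4)*(a^2 + a - 6) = (a + 3)^2*(a + 4)*(a - 2)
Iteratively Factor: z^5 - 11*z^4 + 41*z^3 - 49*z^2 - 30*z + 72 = (z + 1)*(z^4 - 12*z^3 + 53*z^2 - 102*z + 72) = (z - 4)*(z + 1)*(z^3 - 8*z^2 + 21*z - 18) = (z - 4)*(z - 3)*(z + 1)*(z^2 - 5*z + 6) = (z - 4)*(z - 3)^2*(z + 1)*(z - 2)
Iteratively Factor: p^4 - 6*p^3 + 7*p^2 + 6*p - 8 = (p + 1)*(p^3 - 7*p^2 + 14*p - 8) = (p - 2)*(p + 1)*(p^2 - 5*p + 4) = (p - 2)*(p - 1)*(p + 1)*(p - 4)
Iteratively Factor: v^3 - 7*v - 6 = (v + 2)*(v^2 - 2*v - 3) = (v - 3)*(v + 2)*(v + 1)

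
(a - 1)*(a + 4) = a^2 + 3*a - 4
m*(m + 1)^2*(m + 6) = m^4 + 8*m^3 + 13*m^2 + 6*m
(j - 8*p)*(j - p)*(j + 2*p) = j^3 - 7*j^2*p - 10*j*p^2 + 16*p^3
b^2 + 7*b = b*(b + 7)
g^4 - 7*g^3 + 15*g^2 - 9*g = g*(g - 3)^2*(g - 1)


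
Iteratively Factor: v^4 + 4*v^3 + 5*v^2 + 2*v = (v + 1)*(v^3 + 3*v^2 + 2*v) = (v + 1)^2*(v^2 + 2*v) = v*(v + 1)^2*(v + 2)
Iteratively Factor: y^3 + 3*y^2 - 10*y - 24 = (y + 4)*(y^2 - y - 6) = (y - 3)*(y + 4)*(y + 2)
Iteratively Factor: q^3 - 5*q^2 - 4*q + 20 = (q + 2)*(q^2 - 7*q + 10) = (q - 2)*(q + 2)*(q - 5)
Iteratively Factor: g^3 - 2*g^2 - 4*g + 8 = (g - 2)*(g^2 - 4) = (g - 2)^2*(g + 2)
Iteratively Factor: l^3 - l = (l + 1)*(l^2 - l) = (l - 1)*(l + 1)*(l)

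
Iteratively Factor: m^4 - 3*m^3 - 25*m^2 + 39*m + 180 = (m - 4)*(m^3 + m^2 - 21*m - 45) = (m - 4)*(m + 3)*(m^2 - 2*m - 15) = (m - 5)*(m - 4)*(m + 3)*(m + 3)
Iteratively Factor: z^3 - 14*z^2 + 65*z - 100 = (z - 5)*(z^2 - 9*z + 20) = (z - 5)*(z - 4)*(z - 5)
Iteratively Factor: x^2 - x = (x)*(x - 1)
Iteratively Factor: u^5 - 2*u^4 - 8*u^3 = (u + 2)*(u^4 - 4*u^3) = u*(u + 2)*(u^3 - 4*u^2) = u^2*(u + 2)*(u^2 - 4*u) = u^3*(u + 2)*(u - 4)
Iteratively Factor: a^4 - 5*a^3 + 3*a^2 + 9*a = (a + 1)*(a^3 - 6*a^2 + 9*a) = a*(a + 1)*(a^2 - 6*a + 9) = a*(a - 3)*(a + 1)*(a - 3)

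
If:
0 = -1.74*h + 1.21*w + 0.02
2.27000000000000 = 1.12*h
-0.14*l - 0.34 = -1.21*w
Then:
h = 2.03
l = 22.62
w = 2.90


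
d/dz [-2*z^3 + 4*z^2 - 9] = 2*z*(4 - 3*z)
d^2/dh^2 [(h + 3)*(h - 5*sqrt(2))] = 2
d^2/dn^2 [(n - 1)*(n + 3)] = 2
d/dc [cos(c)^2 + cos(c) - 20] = -sin(c) - sin(2*c)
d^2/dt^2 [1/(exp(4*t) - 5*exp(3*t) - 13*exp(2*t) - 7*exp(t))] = (16*exp(4*t) - 147*exp(3*t) + 347*exp(2*t) + 175*exp(t) + 49)*exp(-t)/(exp(7*t) - 17*exp(6*t) + 69*exp(5*t) + 123*exp(4*t) - 573*exp(3*t) - 1491*exp(2*t) - 1225*exp(t) - 343)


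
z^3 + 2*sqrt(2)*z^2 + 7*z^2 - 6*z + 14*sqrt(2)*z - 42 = (z + 7)*(z - sqrt(2))*(z + 3*sqrt(2))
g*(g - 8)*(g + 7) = g^3 - g^2 - 56*g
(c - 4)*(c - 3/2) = c^2 - 11*c/2 + 6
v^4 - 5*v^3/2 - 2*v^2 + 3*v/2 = v*(v - 3)*(v - 1/2)*(v + 1)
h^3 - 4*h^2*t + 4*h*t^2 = h*(h - 2*t)^2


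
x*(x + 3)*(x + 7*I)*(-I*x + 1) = -I*x^4 + 8*x^3 - 3*I*x^3 + 24*x^2 + 7*I*x^2 + 21*I*x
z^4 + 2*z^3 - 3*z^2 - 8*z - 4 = (z - 2)*(z + 1)^2*(z + 2)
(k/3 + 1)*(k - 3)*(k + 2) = k^3/3 + 2*k^2/3 - 3*k - 6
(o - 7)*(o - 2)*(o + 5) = o^3 - 4*o^2 - 31*o + 70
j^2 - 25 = (j - 5)*(j + 5)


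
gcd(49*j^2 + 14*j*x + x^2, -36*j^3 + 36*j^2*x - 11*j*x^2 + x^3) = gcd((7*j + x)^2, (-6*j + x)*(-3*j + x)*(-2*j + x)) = 1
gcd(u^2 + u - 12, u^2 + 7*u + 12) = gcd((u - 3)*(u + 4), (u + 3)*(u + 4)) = u + 4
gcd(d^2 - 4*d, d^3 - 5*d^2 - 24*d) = d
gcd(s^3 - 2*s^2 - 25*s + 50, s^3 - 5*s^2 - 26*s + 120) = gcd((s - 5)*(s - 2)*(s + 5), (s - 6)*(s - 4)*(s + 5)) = s + 5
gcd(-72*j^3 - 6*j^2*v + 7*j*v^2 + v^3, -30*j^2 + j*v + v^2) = 6*j + v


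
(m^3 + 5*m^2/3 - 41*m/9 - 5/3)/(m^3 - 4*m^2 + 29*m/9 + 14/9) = (3*m^2 + 4*m - 15)/(3*m^2 - 13*m + 14)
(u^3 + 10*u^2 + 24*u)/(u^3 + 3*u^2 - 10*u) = (u^2 + 10*u + 24)/(u^2 + 3*u - 10)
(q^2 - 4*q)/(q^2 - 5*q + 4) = q/(q - 1)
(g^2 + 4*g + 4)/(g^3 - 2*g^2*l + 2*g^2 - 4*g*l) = (g + 2)/(g*(g - 2*l))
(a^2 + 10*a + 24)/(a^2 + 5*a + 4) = (a + 6)/(a + 1)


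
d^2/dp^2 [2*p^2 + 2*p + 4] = 4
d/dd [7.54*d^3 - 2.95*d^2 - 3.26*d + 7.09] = 22.62*d^2 - 5.9*d - 3.26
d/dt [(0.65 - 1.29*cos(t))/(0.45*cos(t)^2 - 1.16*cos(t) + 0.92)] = (-0.5805*cos(t)^2 + 0.585*cos(t) + 0.4328)*sin(t)/(0.2025*cos(t)^4 - 1.044*cos(t)^3 + 2.1736*cos(t)^2 - 2.1344*cos(t) + 0.8464)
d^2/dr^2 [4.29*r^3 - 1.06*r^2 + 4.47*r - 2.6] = 25.74*r - 2.12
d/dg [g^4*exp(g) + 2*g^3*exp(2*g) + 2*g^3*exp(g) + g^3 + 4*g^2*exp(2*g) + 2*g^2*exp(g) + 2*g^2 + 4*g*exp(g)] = g^4*exp(g) + 4*g^3*exp(2*g) + 6*g^3*exp(g) + 14*g^2*exp(2*g) + 8*g^2*exp(g) + 3*g^2 + 8*g*exp(2*g) + 8*g*exp(g) + 4*g + 4*exp(g)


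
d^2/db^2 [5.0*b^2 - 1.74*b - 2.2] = 10.0000000000000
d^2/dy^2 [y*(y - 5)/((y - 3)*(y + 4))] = 12*(-y^3 + 6*y^2 - 30*y + 14)/(y^6 + 3*y^5 - 33*y^4 - 71*y^3 + 396*y^2 + 432*y - 1728)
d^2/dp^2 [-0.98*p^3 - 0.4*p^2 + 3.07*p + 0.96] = -5.88*p - 0.8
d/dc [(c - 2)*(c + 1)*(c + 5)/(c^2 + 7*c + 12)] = (c^4 + 14*c^3 + 71*c^2 + 116*c - 14)/(c^4 + 14*c^3 + 73*c^2 + 168*c + 144)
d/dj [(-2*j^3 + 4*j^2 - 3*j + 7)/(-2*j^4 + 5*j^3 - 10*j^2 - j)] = (-4*j^6 + 16*j^5 - 18*j^4 + 90*j^3 - 139*j^2 + 140*j + 7)/(j^2*(4*j^6 - 20*j^5 + 65*j^4 - 96*j^3 + 90*j^2 + 20*j + 1))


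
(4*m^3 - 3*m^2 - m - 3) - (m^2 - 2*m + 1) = 4*m^3 - 4*m^2 + m - 4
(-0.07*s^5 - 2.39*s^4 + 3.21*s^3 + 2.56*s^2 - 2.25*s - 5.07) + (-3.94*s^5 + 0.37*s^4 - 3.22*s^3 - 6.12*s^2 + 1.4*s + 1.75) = -4.01*s^5 - 2.02*s^4 - 0.0100000000000002*s^3 - 3.56*s^2 - 0.85*s - 3.32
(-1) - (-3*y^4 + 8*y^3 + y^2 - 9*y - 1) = 3*y^4 - 8*y^3 - y^2 + 9*y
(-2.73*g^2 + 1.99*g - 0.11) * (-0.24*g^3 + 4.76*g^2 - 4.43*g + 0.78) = 0.6552*g^5 - 13.4724*g^4 + 21.5927*g^3 - 11.4687*g^2 + 2.0395*g - 0.0858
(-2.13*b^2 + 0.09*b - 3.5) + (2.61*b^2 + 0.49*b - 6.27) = 0.48*b^2 + 0.58*b - 9.77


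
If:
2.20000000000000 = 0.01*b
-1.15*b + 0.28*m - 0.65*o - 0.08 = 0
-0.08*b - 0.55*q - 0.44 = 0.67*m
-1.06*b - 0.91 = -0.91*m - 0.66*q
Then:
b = 220.00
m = 2412.81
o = 650.01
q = -2972.04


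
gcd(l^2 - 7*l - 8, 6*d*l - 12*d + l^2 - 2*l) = 1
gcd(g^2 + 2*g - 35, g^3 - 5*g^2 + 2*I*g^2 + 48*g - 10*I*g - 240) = g - 5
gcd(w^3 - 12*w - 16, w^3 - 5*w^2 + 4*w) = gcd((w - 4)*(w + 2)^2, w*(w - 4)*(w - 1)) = w - 4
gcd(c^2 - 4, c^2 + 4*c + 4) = c + 2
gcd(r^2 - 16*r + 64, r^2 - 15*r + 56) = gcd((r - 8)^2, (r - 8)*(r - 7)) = r - 8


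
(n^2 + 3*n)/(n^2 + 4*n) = (n + 3)/(n + 4)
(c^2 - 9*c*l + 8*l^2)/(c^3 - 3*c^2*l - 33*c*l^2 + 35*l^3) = (c - 8*l)/(c^2 - 2*c*l - 35*l^2)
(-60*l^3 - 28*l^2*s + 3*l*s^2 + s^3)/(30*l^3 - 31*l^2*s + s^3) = (2*l + s)/(-l + s)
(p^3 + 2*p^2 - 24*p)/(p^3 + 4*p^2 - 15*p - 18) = p*(p - 4)/(p^2 - 2*p - 3)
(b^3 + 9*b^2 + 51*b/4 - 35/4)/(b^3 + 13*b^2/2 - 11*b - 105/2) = (b - 1/2)/(b - 3)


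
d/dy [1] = 0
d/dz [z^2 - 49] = 2*z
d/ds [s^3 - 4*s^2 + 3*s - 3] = 3*s^2 - 8*s + 3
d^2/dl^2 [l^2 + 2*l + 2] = 2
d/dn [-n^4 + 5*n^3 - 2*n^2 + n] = -4*n^3 + 15*n^2 - 4*n + 1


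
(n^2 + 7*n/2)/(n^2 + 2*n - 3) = n*(2*n + 7)/(2*(n^2 + 2*n - 3))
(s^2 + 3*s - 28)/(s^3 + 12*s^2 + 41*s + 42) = (s - 4)/(s^2 + 5*s + 6)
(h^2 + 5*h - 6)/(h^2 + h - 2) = (h + 6)/(h + 2)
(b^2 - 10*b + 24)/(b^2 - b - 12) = (b - 6)/(b + 3)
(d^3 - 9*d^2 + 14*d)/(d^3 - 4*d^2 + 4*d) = (d - 7)/(d - 2)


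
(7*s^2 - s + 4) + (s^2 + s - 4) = 8*s^2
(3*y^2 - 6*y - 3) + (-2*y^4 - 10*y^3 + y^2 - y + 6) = -2*y^4 - 10*y^3 + 4*y^2 - 7*y + 3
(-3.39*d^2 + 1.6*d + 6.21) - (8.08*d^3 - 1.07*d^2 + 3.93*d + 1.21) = -8.08*d^3 - 2.32*d^2 - 2.33*d + 5.0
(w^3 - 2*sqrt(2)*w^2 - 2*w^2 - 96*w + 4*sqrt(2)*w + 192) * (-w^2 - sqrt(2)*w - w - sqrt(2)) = -w^5 + w^4 + sqrt(2)*w^4 - sqrt(2)*w^3 + 102*w^3 - 100*w^2 + 94*sqrt(2)*w^2 - 200*w - 96*sqrt(2)*w - 192*sqrt(2)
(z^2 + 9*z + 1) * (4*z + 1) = 4*z^3 + 37*z^2 + 13*z + 1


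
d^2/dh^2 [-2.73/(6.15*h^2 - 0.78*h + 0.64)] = (206.51085*h^2 - 26.19162*h - 2.73*(12.3*h - 0.78)*(24.6*h - 1.56) + 21.49056)/(6.15*h^2 - 0.78*h + 0.64)^3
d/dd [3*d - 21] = 3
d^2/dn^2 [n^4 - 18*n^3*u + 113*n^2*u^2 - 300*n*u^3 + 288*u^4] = 12*n^2 - 108*n*u + 226*u^2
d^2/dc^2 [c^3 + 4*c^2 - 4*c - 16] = 6*c + 8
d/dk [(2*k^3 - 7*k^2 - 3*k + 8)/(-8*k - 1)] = (-32*k^3 + 50*k^2 + 14*k + 67)/(64*k^2 + 16*k + 1)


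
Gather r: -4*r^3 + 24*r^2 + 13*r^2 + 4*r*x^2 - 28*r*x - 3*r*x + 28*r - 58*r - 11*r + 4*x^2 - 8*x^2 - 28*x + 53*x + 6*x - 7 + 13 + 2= -4*r^3 + 37*r^2 + r*(4*x^2 - 31*x - 41) - 4*x^2 + 31*x + 8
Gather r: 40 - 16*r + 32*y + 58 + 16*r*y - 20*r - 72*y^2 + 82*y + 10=r*(16*y - 36) - 72*y^2 + 114*y + 108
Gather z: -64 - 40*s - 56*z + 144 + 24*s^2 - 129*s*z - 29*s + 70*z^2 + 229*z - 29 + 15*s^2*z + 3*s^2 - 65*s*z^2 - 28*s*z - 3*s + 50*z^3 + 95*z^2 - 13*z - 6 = 27*s^2 - 72*s + 50*z^3 + z^2*(165 - 65*s) + z*(15*s^2 - 157*s + 160) + 45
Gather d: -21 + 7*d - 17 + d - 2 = 8*d - 40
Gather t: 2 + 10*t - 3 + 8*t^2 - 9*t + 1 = 8*t^2 + t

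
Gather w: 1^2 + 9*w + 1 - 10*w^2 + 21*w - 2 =-10*w^2 + 30*w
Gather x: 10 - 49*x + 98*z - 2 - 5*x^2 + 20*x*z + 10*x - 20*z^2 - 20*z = -5*x^2 + x*(20*z - 39) - 20*z^2 + 78*z + 8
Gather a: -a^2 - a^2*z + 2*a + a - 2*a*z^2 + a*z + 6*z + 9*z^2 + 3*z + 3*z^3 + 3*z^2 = a^2*(-z - 1) + a*(-2*z^2 + z + 3) + 3*z^3 + 12*z^2 + 9*z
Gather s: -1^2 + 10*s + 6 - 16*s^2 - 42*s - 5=-16*s^2 - 32*s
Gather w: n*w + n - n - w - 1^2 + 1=w*(n - 1)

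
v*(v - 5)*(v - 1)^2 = v^4 - 7*v^3 + 11*v^2 - 5*v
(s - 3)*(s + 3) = s^2 - 9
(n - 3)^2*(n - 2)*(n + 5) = n^4 - 3*n^3 - 19*n^2 + 87*n - 90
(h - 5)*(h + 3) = h^2 - 2*h - 15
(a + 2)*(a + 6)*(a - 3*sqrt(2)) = a^3 - 3*sqrt(2)*a^2 + 8*a^2 - 24*sqrt(2)*a + 12*a - 36*sqrt(2)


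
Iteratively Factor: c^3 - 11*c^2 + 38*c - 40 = (c - 5)*(c^2 - 6*c + 8) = (c - 5)*(c - 2)*(c - 4)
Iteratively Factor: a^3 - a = (a - 1)*(a^2 + a) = a*(a - 1)*(a + 1)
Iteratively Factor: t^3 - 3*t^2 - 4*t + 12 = (t + 2)*(t^2 - 5*t + 6) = (t - 3)*(t + 2)*(t - 2)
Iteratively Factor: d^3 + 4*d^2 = (d)*(d^2 + 4*d) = d^2*(d + 4)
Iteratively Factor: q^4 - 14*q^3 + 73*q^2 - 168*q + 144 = (q - 3)*(q^3 - 11*q^2 + 40*q - 48) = (q - 3)^2*(q^2 - 8*q + 16) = (q - 4)*(q - 3)^2*(q - 4)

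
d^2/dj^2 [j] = 0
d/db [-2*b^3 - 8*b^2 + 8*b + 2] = -6*b^2 - 16*b + 8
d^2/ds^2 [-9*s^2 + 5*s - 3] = -18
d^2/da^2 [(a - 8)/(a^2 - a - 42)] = 2*(3*(3 - a)*(-a^2 + a + 42) - (a - 8)*(2*a - 1)^2)/(-a^2 + a + 42)^3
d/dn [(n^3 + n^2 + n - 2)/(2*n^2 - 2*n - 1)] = (2*n^4 - 4*n^3 - 7*n^2 + 6*n - 5)/(4*n^4 - 8*n^3 + 4*n + 1)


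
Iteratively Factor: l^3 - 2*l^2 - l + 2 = (l - 1)*(l^2 - l - 2) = (l - 2)*(l - 1)*(l + 1)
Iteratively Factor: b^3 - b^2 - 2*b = (b)*(b^2 - b - 2) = b*(b - 2)*(b + 1)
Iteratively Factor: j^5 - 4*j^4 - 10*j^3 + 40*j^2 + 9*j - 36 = (j + 3)*(j^4 - 7*j^3 + 11*j^2 + 7*j - 12) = (j - 1)*(j + 3)*(j^3 - 6*j^2 + 5*j + 12) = (j - 3)*(j - 1)*(j + 3)*(j^2 - 3*j - 4) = (j - 4)*(j - 3)*(j - 1)*(j + 3)*(j + 1)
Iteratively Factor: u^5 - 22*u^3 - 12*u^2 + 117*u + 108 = (u + 3)*(u^4 - 3*u^3 - 13*u^2 + 27*u + 36) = (u + 3)^2*(u^3 - 6*u^2 + 5*u + 12) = (u + 1)*(u + 3)^2*(u^2 - 7*u + 12) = (u - 4)*(u + 1)*(u + 3)^2*(u - 3)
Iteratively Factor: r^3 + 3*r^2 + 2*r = (r + 2)*(r^2 + r) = (r + 1)*(r + 2)*(r)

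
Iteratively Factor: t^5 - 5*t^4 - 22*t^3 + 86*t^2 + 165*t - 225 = (t + 3)*(t^4 - 8*t^3 + 2*t^2 + 80*t - 75) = (t + 3)^2*(t^3 - 11*t^2 + 35*t - 25) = (t - 5)*(t + 3)^2*(t^2 - 6*t + 5) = (t - 5)^2*(t + 3)^2*(t - 1)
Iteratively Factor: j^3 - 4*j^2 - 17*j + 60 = (j + 4)*(j^2 - 8*j + 15) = (j - 3)*(j + 4)*(j - 5)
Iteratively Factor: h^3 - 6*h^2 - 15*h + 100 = (h + 4)*(h^2 - 10*h + 25) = (h - 5)*(h + 4)*(h - 5)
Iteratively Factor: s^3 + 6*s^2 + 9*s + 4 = (s + 4)*(s^2 + 2*s + 1) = (s + 1)*(s + 4)*(s + 1)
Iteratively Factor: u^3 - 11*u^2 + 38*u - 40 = (u - 4)*(u^2 - 7*u + 10) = (u - 4)*(u - 2)*(u - 5)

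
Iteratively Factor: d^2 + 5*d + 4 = (d + 1)*(d + 4)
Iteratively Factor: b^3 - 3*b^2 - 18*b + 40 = (b - 5)*(b^2 + 2*b - 8) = (b - 5)*(b + 4)*(b - 2)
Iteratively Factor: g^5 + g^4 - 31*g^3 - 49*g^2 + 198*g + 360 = (g + 3)*(g^4 - 2*g^3 - 25*g^2 + 26*g + 120) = (g + 2)*(g + 3)*(g^3 - 4*g^2 - 17*g + 60) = (g + 2)*(g + 3)*(g + 4)*(g^2 - 8*g + 15) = (g - 3)*(g + 2)*(g + 3)*(g + 4)*(g - 5)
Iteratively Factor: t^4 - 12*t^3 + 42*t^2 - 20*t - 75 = (t - 5)*(t^3 - 7*t^2 + 7*t + 15) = (t - 5)*(t - 3)*(t^2 - 4*t - 5) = (t - 5)*(t - 3)*(t + 1)*(t - 5)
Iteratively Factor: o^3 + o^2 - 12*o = (o + 4)*(o^2 - 3*o) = o*(o + 4)*(o - 3)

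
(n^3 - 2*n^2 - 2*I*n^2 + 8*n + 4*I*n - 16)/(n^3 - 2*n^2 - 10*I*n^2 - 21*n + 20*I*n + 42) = (n^2 - 2*I*n + 8)/(n^2 - 10*I*n - 21)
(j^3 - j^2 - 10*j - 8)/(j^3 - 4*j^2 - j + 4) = (j + 2)/(j - 1)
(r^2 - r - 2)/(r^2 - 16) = (r^2 - r - 2)/(r^2 - 16)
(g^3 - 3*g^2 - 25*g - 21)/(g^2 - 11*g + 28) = (g^2 + 4*g + 3)/(g - 4)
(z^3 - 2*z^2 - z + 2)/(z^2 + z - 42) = (z^3 - 2*z^2 - z + 2)/(z^2 + z - 42)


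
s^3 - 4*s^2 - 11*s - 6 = (s - 6)*(s + 1)^2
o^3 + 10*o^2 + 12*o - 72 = (o - 2)*(o + 6)^2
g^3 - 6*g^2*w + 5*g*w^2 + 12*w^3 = (g - 4*w)*(g - 3*w)*(g + w)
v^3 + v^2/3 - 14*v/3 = v*(v - 2)*(v + 7/3)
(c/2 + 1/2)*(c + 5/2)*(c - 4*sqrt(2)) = c^3/2 - 2*sqrt(2)*c^2 + 7*c^2/4 - 7*sqrt(2)*c + 5*c/4 - 5*sqrt(2)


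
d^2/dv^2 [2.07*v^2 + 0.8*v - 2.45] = 4.14000000000000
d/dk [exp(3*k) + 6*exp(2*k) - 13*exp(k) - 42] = (3*exp(2*k) + 12*exp(k) - 13)*exp(k)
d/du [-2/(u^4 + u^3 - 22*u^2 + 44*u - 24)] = 2*(4*u^3 + 3*u^2 - 44*u + 44)/(u^4 + u^3 - 22*u^2 + 44*u - 24)^2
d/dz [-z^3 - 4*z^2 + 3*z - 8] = -3*z^2 - 8*z + 3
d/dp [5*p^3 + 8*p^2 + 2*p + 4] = 15*p^2 + 16*p + 2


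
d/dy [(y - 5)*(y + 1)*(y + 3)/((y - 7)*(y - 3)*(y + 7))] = 2*(-y^4 - 32*y^3 + 242*y^2 - 192*y - 1617)/(y^6 - 6*y^5 - 89*y^4 + 588*y^3 + 1519*y^2 - 14406*y + 21609)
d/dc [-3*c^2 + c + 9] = 1 - 6*c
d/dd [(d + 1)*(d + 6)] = 2*d + 7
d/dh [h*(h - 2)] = 2*h - 2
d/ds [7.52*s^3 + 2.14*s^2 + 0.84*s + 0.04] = 22.56*s^2 + 4.28*s + 0.84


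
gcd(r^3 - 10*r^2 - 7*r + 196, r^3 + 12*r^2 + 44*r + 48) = r + 4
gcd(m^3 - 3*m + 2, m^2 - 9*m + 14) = 1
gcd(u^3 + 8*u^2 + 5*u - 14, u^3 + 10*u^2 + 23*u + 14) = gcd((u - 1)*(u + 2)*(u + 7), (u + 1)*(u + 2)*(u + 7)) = u^2 + 9*u + 14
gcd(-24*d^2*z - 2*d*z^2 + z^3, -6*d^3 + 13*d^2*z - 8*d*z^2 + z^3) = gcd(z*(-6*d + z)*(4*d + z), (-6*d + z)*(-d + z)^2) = -6*d + z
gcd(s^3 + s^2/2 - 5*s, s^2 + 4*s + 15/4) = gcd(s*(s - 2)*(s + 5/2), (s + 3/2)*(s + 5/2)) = s + 5/2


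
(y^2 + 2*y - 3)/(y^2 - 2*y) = (y^2 + 2*y - 3)/(y*(y - 2))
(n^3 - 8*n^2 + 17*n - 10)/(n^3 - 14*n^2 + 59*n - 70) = (n - 1)/(n - 7)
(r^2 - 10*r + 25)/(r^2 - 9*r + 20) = (r - 5)/(r - 4)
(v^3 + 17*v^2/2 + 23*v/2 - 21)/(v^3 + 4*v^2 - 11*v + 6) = (v + 7/2)/(v - 1)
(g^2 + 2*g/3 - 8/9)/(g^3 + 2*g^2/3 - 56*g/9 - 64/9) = (3*g - 2)/(3*g^2 - 2*g - 16)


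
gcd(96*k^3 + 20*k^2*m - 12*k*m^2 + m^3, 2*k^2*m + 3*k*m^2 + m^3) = 2*k + m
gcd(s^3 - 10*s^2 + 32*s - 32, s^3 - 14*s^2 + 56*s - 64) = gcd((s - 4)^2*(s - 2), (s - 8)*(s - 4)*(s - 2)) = s^2 - 6*s + 8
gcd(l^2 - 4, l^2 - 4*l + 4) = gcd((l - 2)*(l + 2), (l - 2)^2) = l - 2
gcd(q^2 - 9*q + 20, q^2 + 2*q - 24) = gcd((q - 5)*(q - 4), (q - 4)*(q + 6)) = q - 4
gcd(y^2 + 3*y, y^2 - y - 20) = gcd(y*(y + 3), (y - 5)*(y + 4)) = 1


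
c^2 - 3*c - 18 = (c - 6)*(c + 3)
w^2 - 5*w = w*(w - 5)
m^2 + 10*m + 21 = (m + 3)*(m + 7)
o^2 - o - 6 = (o - 3)*(o + 2)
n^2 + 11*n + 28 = (n + 4)*(n + 7)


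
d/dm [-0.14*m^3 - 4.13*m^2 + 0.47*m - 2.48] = -0.42*m^2 - 8.26*m + 0.47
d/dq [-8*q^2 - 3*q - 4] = -16*q - 3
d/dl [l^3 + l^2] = l*(3*l + 2)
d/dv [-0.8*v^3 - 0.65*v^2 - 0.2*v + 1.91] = -2.4*v^2 - 1.3*v - 0.2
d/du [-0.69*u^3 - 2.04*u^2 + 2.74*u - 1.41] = -2.07*u^2 - 4.08*u + 2.74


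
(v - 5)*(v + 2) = v^2 - 3*v - 10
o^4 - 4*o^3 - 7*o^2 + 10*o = o*(o - 5)*(o - 1)*(o + 2)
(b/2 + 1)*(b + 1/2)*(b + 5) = b^3/2 + 15*b^2/4 + 27*b/4 + 5/2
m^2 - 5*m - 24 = (m - 8)*(m + 3)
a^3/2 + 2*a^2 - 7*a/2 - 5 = (a/2 + 1/2)*(a - 2)*(a + 5)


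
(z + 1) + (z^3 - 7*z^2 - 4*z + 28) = z^3 - 7*z^2 - 3*z + 29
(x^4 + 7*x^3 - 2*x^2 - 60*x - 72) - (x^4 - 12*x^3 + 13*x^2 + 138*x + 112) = 19*x^3 - 15*x^2 - 198*x - 184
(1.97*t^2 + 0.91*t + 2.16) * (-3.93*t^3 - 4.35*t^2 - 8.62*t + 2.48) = -7.7421*t^5 - 12.1458*t^4 - 29.4287*t^3 - 12.3546*t^2 - 16.3624*t + 5.3568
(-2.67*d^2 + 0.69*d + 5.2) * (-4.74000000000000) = 12.6558*d^2 - 3.2706*d - 24.648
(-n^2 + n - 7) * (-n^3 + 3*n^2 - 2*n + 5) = n^5 - 4*n^4 + 12*n^3 - 28*n^2 + 19*n - 35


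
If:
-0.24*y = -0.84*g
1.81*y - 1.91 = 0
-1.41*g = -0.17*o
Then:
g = 0.30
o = 2.50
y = 1.06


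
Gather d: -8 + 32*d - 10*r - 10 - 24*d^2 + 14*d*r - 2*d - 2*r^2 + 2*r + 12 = -24*d^2 + d*(14*r + 30) - 2*r^2 - 8*r - 6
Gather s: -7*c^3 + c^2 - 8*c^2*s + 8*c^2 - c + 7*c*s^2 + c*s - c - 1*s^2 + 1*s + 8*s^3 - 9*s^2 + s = -7*c^3 + 9*c^2 - 2*c + 8*s^3 + s^2*(7*c - 10) + s*(-8*c^2 + c + 2)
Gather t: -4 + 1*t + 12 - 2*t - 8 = -t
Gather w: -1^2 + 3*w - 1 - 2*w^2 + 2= -2*w^2 + 3*w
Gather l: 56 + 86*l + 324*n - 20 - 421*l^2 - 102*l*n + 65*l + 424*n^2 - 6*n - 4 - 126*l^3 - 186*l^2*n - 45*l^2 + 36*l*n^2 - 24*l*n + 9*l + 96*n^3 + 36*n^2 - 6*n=-126*l^3 + l^2*(-186*n - 466) + l*(36*n^2 - 126*n + 160) + 96*n^3 + 460*n^2 + 312*n + 32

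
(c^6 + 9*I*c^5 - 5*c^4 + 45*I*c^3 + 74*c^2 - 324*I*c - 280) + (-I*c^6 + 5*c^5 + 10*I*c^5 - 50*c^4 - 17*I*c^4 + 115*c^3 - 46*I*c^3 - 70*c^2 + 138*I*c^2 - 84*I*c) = c^6 - I*c^6 + 5*c^5 + 19*I*c^5 - 55*c^4 - 17*I*c^4 + 115*c^3 - I*c^3 + 4*c^2 + 138*I*c^2 - 408*I*c - 280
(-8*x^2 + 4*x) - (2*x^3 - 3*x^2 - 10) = -2*x^3 - 5*x^2 + 4*x + 10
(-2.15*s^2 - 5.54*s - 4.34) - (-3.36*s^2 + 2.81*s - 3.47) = 1.21*s^2 - 8.35*s - 0.87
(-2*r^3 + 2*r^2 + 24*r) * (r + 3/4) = -2*r^4 + r^3/2 + 51*r^2/2 + 18*r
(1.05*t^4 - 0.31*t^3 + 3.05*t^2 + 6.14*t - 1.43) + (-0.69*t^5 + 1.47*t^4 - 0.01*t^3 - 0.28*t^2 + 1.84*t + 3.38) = -0.69*t^5 + 2.52*t^4 - 0.32*t^3 + 2.77*t^2 + 7.98*t + 1.95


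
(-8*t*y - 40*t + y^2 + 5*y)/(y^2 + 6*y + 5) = (-8*t + y)/(y + 1)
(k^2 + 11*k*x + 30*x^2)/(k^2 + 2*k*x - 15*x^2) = (-k - 6*x)/(-k + 3*x)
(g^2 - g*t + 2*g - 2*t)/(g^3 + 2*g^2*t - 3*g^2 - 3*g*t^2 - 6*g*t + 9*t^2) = (g + 2)/(g^2 + 3*g*t - 3*g - 9*t)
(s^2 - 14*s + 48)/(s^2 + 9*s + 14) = (s^2 - 14*s + 48)/(s^2 + 9*s + 14)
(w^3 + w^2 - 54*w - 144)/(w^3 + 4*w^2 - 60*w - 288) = (w + 3)/(w + 6)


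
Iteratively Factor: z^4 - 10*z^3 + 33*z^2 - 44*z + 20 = (z - 2)*(z^3 - 8*z^2 + 17*z - 10) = (z - 5)*(z - 2)*(z^2 - 3*z + 2) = (z - 5)*(z - 2)*(z - 1)*(z - 2)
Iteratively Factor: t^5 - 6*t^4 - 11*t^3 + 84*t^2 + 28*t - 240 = (t + 2)*(t^4 - 8*t^3 + 5*t^2 + 74*t - 120) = (t - 4)*(t + 2)*(t^3 - 4*t^2 - 11*t + 30) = (t - 4)*(t - 2)*(t + 2)*(t^2 - 2*t - 15) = (t - 4)*(t - 2)*(t + 2)*(t + 3)*(t - 5)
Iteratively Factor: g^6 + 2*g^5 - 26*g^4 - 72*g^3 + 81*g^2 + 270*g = (g + 3)*(g^5 - g^4 - 23*g^3 - 3*g^2 + 90*g) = (g - 2)*(g + 3)*(g^4 + g^3 - 21*g^2 - 45*g) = g*(g - 2)*(g + 3)*(g^3 + g^2 - 21*g - 45) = g*(g - 2)*(g + 3)^2*(g^2 - 2*g - 15) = g*(g - 5)*(g - 2)*(g + 3)^2*(g + 3)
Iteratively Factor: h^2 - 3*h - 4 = (h - 4)*(h + 1)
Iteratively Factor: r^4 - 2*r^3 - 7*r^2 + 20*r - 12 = (r + 3)*(r^3 - 5*r^2 + 8*r - 4) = (r - 1)*(r + 3)*(r^2 - 4*r + 4) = (r - 2)*(r - 1)*(r + 3)*(r - 2)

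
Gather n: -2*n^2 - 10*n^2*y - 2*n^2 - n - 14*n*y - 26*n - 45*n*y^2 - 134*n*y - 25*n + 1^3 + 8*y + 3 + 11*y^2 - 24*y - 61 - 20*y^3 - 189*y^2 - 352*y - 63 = n^2*(-10*y - 4) + n*(-45*y^2 - 148*y - 52) - 20*y^3 - 178*y^2 - 368*y - 120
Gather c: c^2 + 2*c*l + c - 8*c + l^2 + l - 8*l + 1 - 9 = c^2 + c*(2*l - 7) + l^2 - 7*l - 8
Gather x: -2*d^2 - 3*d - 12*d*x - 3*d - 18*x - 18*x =-2*d^2 - 6*d + x*(-12*d - 36)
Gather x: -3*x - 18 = -3*x - 18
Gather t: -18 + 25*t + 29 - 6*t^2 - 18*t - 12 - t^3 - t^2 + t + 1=-t^3 - 7*t^2 + 8*t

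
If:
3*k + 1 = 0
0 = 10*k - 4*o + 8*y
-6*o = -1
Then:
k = -1/3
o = 1/6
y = 1/2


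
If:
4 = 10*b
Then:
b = 2/5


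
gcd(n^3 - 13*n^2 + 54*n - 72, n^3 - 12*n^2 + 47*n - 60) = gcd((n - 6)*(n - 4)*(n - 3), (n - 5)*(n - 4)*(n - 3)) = n^2 - 7*n + 12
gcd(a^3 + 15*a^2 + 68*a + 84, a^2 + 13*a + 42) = a^2 + 13*a + 42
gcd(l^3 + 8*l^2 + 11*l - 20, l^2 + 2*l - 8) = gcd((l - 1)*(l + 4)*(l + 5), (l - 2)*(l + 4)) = l + 4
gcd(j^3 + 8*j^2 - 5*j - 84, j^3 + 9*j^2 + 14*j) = j + 7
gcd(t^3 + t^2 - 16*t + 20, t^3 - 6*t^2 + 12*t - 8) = t^2 - 4*t + 4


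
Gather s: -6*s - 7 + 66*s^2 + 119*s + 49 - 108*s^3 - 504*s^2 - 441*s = -108*s^3 - 438*s^2 - 328*s + 42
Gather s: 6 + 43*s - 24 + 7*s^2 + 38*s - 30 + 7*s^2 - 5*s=14*s^2 + 76*s - 48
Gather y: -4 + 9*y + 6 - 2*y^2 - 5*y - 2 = -2*y^2 + 4*y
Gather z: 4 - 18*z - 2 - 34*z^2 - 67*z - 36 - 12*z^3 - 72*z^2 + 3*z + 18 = -12*z^3 - 106*z^2 - 82*z - 16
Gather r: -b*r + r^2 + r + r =r^2 + r*(2 - b)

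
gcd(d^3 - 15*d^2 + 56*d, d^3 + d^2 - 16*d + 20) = 1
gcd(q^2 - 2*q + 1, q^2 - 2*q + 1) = q^2 - 2*q + 1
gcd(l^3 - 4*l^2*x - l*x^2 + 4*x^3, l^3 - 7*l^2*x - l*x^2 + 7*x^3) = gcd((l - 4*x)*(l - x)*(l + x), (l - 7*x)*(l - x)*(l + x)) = -l^2 + x^2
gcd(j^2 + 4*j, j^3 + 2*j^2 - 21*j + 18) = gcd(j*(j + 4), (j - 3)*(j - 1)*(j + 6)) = 1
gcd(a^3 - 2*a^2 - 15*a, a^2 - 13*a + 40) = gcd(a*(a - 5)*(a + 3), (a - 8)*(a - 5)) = a - 5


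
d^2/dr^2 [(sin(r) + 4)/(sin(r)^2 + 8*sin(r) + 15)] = (-sin(r)^5 - 8*sin(r)^4 - 4*sin(r)^3 + 128*sin(r)^2 + 357*sin(r) + 152)/(sin(r)^2 + 8*sin(r) + 15)^3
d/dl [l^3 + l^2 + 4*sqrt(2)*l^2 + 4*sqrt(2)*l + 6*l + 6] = 3*l^2 + 2*l + 8*sqrt(2)*l + 4*sqrt(2) + 6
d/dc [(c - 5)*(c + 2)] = 2*c - 3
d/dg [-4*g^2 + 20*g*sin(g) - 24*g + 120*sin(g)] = 20*g*cos(g) - 8*g + 20*sin(g) + 120*cos(g) - 24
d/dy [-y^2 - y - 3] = -2*y - 1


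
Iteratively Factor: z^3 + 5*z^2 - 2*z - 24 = (z - 2)*(z^2 + 7*z + 12) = (z - 2)*(z + 4)*(z + 3)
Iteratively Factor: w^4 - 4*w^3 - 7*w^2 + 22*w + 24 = (w - 4)*(w^3 - 7*w - 6) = (w - 4)*(w - 3)*(w^2 + 3*w + 2) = (w - 4)*(w - 3)*(w + 2)*(w + 1)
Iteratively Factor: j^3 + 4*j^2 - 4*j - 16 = (j + 2)*(j^2 + 2*j - 8) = (j - 2)*(j + 2)*(j + 4)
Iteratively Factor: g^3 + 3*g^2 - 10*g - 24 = (g - 3)*(g^2 + 6*g + 8) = (g - 3)*(g + 4)*(g + 2)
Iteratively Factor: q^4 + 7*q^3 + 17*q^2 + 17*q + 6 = (q + 1)*(q^3 + 6*q^2 + 11*q + 6) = (q + 1)^2*(q^2 + 5*q + 6) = (q + 1)^2*(q + 3)*(q + 2)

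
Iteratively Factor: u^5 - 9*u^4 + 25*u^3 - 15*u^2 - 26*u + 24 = (u - 3)*(u^4 - 6*u^3 + 7*u^2 + 6*u - 8) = (u - 3)*(u - 1)*(u^3 - 5*u^2 + 2*u + 8) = (u - 3)*(u - 1)*(u + 1)*(u^2 - 6*u + 8) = (u - 3)*(u - 2)*(u - 1)*(u + 1)*(u - 4)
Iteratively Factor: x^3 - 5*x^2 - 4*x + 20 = (x - 5)*(x^2 - 4) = (x - 5)*(x + 2)*(x - 2)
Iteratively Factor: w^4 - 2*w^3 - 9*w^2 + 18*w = (w + 3)*(w^3 - 5*w^2 + 6*w) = w*(w + 3)*(w^2 - 5*w + 6) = w*(w - 3)*(w + 3)*(w - 2)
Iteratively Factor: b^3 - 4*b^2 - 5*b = (b)*(b^2 - 4*b - 5) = b*(b - 5)*(b + 1)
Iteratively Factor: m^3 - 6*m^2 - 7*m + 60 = (m - 4)*(m^2 - 2*m - 15) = (m - 4)*(m + 3)*(m - 5)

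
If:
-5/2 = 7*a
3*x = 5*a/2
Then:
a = -5/14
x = -25/84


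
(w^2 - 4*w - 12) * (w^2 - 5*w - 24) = w^4 - 9*w^3 - 16*w^2 + 156*w + 288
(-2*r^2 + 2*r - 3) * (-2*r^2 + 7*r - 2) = 4*r^4 - 18*r^3 + 24*r^2 - 25*r + 6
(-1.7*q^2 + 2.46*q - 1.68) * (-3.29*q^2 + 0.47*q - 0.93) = 5.593*q^4 - 8.8924*q^3 + 8.2644*q^2 - 3.0774*q + 1.5624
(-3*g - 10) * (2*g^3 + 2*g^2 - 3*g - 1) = -6*g^4 - 26*g^3 - 11*g^2 + 33*g + 10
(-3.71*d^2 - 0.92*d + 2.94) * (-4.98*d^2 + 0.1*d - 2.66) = 18.4758*d^4 + 4.2106*d^3 - 4.8646*d^2 + 2.7412*d - 7.8204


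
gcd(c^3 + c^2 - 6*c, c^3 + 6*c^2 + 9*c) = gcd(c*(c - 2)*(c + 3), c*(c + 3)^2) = c^2 + 3*c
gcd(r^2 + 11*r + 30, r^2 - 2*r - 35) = r + 5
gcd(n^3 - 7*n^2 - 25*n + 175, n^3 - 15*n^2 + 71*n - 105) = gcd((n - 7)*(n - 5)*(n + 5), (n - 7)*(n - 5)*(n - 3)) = n^2 - 12*n + 35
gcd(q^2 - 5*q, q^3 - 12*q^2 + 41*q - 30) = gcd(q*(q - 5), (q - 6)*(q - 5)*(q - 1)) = q - 5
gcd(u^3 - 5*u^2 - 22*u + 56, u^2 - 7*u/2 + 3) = u - 2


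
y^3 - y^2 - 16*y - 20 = (y - 5)*(y + 2)^2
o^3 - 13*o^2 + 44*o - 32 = (o - 8)*(o - 4)*(o - 1)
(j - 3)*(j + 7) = j^2 + 4*j - 21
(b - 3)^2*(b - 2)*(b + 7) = b^4 - b^3 - 35*b^2 + 129*b - 126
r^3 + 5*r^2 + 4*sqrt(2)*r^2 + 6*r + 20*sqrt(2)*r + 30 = (r + 5)*(r + sqrt(2))*(r + 3*sqrt(2))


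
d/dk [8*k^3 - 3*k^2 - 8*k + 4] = 24*k^2 - 6*k - 8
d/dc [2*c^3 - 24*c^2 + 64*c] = 6*c^2 - 48*c + 64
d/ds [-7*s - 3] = -7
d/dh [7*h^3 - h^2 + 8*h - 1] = 21*h^2 - 2*h + 8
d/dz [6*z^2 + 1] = 12*z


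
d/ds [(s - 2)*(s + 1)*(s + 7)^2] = 4*s^3 + 39*s^2 + 66*s - 77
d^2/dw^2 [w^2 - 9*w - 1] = 2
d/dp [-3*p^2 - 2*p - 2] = -6*p - 2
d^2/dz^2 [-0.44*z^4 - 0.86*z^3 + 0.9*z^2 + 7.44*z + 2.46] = -5.28*z^2 - 5.16*z + 1.8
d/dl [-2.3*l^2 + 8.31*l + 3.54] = 8.31 - 4.6*l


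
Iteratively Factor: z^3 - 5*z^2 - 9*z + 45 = (z - 5)*(z^2 - 9) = (z - 5)*(z + 3)*(z - 3)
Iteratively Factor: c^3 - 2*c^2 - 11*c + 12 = (c - 4)*(c^2 + 2*c - 3) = (c - 4)*(c + 3)*(c - 1)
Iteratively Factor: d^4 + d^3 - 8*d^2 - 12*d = (d + 2)*(d^3 - d^2 - 6*d) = (d + 2)^2*(d^2 - 3*d) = d*(d + 2)^2*(d - 3)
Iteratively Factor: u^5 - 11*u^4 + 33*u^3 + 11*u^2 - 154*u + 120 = (u - 1)*(u^4 - 10*u^3 + 23*u^2 + 34*u - 120) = (u - 3)*(u - 1)*(u^3 - 7*u^2 + 2*u + 40) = (u - 4)*(u - 3)*(u - 1)*(u^2 - 3*u - 10) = (u - 5)*(u - 4)*(u - 3)*(u - 1)*(u + 2)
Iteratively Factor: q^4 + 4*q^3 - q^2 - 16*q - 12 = (q + 3)*(q^3 + q^2 - 4*q - 4) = (q + 2)*(q + 3)*(q^2 - q - 2) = (q - 2)*(q + 2)*(q + 3)*(q + 1)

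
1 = 1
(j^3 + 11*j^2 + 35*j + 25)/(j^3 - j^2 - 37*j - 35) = (j + 5)/(j - 7)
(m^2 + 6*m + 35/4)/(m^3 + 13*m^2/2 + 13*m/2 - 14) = (m + 5/2)/(m^2 + 3*m - 4)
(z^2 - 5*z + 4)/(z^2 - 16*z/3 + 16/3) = 3*(z - 1)/(3*z - 4)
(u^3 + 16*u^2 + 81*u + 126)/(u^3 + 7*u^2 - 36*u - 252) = (u + 3)/(u - 6)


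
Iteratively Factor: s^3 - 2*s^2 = (s - 2)*(s^2) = s*(s - 2)*(s)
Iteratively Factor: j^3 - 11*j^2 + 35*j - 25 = (j - 1)*(j^2 - 10*j + 25) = (j - 5)*(j - 1)*(j - 5)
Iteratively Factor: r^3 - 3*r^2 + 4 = (r - 2)*(r^2 - r - 2) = (r - 2)*(r + 1)*(r - 2)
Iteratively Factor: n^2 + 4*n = (n + 4)*(n)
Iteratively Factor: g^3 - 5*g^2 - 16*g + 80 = (g + 4)*(g^2 - 9*g + 20) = (g - 5)*(g + 4)*(g - 4)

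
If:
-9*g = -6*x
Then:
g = 2*x/3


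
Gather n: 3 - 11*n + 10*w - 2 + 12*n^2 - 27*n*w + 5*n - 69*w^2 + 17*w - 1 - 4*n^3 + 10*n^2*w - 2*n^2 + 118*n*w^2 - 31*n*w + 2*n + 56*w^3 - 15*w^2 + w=-4*n^3 + n^2*(10*w + 10) + n*(118*w^2 - 58*w - 4) + 56*w^3 - 84*w^2 + 28*w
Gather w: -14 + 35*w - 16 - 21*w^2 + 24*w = -21*w^2 + 59*w - 30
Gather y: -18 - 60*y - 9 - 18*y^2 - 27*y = -18*y^2 - 87*y - 27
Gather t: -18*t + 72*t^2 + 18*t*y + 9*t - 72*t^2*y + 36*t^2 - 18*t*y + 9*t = t^2*(108 - 72*y)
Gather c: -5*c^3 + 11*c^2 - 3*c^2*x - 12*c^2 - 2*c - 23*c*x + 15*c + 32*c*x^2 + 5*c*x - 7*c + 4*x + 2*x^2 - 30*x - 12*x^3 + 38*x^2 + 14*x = -5*c^3 + c^2*(-3*x - 1) + c*(32*x^2 - 18*x + 6) - 12*x^3 + 40*x^2 - 12*x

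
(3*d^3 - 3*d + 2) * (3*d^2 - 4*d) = 9*d^5 - 12*d^4 - 9*d^3 + 18*d^2 - 8*d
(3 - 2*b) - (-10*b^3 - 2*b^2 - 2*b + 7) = 10*b^3 + 2*b^2 - 4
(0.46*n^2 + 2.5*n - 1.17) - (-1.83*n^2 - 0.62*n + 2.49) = 2.29*n^2 + 3.12*n - 3.66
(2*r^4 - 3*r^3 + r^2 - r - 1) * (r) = 2*r^5 - 3*r^4 + r^3 - r^2 - r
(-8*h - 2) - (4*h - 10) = 8 - 12*h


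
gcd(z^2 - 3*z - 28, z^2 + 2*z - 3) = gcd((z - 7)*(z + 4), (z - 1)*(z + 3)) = 1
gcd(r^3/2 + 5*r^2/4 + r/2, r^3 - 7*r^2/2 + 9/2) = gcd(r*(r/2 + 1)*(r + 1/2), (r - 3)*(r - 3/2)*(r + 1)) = 1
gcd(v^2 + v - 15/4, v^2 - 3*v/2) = v - 3/2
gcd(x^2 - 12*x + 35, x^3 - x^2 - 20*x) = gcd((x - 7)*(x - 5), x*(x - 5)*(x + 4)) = x - 5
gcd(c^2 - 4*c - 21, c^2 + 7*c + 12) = c + 3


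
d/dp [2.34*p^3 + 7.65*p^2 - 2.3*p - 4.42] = 7.02*p^2 + 15.3*p - 2.3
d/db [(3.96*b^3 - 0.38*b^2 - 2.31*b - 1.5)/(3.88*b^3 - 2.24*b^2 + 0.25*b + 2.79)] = (-7.105427357601e-15*b^5 - 7.396*b^4 + 19.9056*b^3 + 45.3358*b^2 - 8.8404*b - 6.0699)/(15.0544*b^6 - 17.3824*b^5 + 6.9576*b^4 + 20.5304*b^3 - 12.4367*b^2 + 1.395*b + 7.7841)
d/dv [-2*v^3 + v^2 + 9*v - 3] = -6*v^2 + 2*v + 9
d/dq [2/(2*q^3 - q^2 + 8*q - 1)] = 4*(-3*q^2 + q - 4)/(2*q^3 - q^2 + 8*q - 1)^2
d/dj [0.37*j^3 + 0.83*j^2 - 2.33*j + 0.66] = 1.11*j^2 + 1.66*j - 2.33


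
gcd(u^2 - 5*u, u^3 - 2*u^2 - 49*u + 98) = 1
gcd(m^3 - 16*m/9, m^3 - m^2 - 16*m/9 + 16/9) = m^2 - 16/9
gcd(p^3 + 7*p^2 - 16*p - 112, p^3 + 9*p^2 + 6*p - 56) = p^2 + 11*p + 28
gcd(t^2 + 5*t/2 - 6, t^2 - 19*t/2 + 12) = t - 3/2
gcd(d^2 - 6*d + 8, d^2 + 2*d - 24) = d - 4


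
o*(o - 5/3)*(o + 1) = o^3 - 2*o^2/3 - 5*o/3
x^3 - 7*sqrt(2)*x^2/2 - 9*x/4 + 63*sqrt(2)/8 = (x - 3/2)*(x + 3/2)*(x - 7*sqrt(2)/2)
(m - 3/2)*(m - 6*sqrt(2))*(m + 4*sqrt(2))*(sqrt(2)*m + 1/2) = sqrt(2)*m^4 - 7*m^3/2 - 3*sqrt(2)*m^3/2 - 49*sqrt(2)*m^2 + 21*m^2/4 - 24*m + 147*sqrt(2)*m/2 + 36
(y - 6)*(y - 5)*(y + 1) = y^3 - 10*y^2 + 19*y + 30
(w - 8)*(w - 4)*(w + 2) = w^3 - 10*w^2 + 8*w + 64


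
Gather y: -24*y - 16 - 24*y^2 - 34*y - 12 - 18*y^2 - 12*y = -42*y^2 - 70*y - 28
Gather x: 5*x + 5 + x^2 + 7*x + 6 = x^2 + 12*x + 11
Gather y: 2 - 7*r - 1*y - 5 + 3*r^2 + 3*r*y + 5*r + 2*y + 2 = 3*r^2 - 2*r + y*(3*r + 1) - 1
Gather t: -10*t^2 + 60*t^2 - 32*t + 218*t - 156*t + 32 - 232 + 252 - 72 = 50*t^2 + 30*t - 20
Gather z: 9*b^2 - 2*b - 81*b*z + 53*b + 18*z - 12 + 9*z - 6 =9*b^2 + 51*b + z*(27 - 81*b) - 18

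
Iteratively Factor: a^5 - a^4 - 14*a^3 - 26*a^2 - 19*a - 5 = (a + 1)*(a^4 - 2*a^3 - 12*a^2 - 14*a - 5) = (a + 1)^2*(a^3 - 3*a^2 - 9*a - 5) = (a + 1)^3*(a^2 - 4*a - 5) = (a + 1)^4*(a - 5)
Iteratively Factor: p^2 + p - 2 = (p + 2)*(p - 1)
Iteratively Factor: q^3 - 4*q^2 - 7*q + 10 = (q - 5)*(q^2 + q - 2) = (q - 5)*(q - 1)*(q + 2)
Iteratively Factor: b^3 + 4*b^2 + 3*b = (b)*(b^2 + 4*b + 3) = b*(b + 3)*(b + 1)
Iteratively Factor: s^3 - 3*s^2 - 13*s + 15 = (s - 5)*(s^2 + 2*s - 3) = (s - 5)*(s + 3)*(s - 1)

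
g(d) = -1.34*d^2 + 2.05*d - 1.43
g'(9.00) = -22.07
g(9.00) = -91.52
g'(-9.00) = 26.17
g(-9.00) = -128.42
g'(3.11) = -6.28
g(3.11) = -8.02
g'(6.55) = -15.50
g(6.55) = -45.49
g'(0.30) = 1.25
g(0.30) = -0.94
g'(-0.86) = 4.35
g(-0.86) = -4.18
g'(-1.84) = 6.98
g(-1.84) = -9.74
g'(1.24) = -1.27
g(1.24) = -0.95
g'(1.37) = -1.62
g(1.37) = -1.14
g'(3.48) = -7.28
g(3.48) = -10.52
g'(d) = 2.05 - 2.68*d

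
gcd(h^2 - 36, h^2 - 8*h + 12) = h - 6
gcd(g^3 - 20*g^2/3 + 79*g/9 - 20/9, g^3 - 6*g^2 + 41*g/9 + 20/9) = g^2 - 19*g/3 + 20/3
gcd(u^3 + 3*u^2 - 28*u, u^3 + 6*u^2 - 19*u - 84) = u^2 + 3*u - 28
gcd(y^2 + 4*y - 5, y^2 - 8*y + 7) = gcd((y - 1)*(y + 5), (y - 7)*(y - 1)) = y - 1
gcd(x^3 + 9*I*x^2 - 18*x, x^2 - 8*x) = x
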